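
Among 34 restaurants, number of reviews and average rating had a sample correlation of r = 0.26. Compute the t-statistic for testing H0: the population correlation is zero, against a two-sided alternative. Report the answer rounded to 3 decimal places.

1.523

1 − r² = 1 − 0.0676 = 0.9324;  √(1−r²) = 0.965609
√(n−2) = √32 = 5.656854
t = r·√(n−2)/√(1−r²) = 0.26 · 5.656854 / 0.965609 = 1.523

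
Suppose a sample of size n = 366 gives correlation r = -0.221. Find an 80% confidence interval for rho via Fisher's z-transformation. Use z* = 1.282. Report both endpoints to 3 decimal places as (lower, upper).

(-0.284, -0.156)

Fisher z: z_r = atanh(r) = ½·ln((1+(-0.221))/(1−(-0.221))) = -0.224707
SE(z) = 1/√(n−3) = 1/√363 = 0.052486
80% ⇒ z* = 1.282; margin = 1.282·0.052486 = 0.067287
CI on z-scale: (-0.291994, -0.157420)
Back-transform: tanh(-0.291994) = -0.283969, tanh(-0.157420) = -0.156132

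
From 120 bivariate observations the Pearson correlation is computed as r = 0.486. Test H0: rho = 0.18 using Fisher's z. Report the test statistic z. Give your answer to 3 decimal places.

z_r = atanh(0.486) = 0.530810,  z_0 = atanh(0.18) = 0.181983
SE = 1/√(n−3) = 1/√117 = 0.092450
z = (z_r − z_0)/SE = (0.530810 − 0.181983) / 0.092450 = 0.348827 / 0.092450 = 3.773

3.773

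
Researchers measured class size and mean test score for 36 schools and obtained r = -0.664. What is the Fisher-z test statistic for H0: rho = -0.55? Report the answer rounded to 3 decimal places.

-1.043

z_r = atanh(-0.664) = -0.799934,  z_0 = atanh(-0.55) = -0.618381
SE = 1/√(n−3) = 1/√33 = 0.174078
z = (z_r − z_0)/SE = (-0.799934 − (-0.618381)) / 0.174078 = -0.181553 / 0.174078 = -1.043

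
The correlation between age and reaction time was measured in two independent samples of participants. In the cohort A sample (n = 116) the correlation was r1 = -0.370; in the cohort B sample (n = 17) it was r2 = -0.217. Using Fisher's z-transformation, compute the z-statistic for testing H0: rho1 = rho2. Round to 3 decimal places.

Fisher z-transforms: z1 = atanh(-0.370) = -0.388423, z2 = atanh(-0.217) = -0.220506; difference d = -0.167917
Var(d) = 1/113 + 1/14 = 0.0088496 + 0.0714286 = 0.0802782
z = d/√Var(d) = -0.167917 / √0.0802782 = -0.167917 / 0.283334 = -0.593

-0.593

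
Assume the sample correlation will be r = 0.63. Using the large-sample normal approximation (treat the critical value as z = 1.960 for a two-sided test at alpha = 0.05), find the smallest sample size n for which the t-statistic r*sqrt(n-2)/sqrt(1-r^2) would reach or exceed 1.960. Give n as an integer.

r√(n−2)/√(1−r²) ≥ 1.960  ⇔  n−2 ≥ (1.960)²·(1−r²)/r²
(1−r²)/r² = (1−0.3969)/0.3969 = 1.5195
n ≥ 2 + 3.8416·1.5195 = 2 + 5.8373 = 7.8373
⌈7.8373⌉ = 8

8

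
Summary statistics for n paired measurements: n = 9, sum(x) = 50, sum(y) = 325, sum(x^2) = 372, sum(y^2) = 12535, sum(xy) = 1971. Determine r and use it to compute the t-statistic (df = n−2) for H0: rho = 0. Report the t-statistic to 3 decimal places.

S_xy = nΣxy − ΣxΣy = 9·1971 − 50·325 = 17739 − 16250 = 1489
S_xx = nΣx² − (Σx)² = 9·372 − 50² = 3348 − 2500 = 848
S_yy = nΣy² − (Σy)² = 9·12535 − 325² = 112815 − 105625 = 7190
r = S_xy / √(S_xx·S_yy) = 1489 / √(848·7190) = 1489 / √6097120 = 1489 / 2469.2347 = 0.6030
t = r·√(n−2)/√(1−r²) = 0.6030·√7 / √(1−0.363609) = 1.595388 / 0.797741 = 2.000

2.000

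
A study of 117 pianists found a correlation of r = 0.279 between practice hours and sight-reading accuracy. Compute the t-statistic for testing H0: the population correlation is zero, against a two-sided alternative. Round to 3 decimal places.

3.116

1 − r² = 1 − 0.077841 = 0.922159;  √(1−r²) = 0.960291
√(n−2) = √115 = 10.723805
t = r·√(n−2)/√(1−r²) = 0.279 · 10.723805 / 0.960291 = 3.116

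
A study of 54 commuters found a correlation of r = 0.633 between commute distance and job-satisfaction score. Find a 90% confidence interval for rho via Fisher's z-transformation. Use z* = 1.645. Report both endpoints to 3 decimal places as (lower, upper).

z_r = atanh(0.633) = 0.746406;  SE = 1/√(n−3) = 1/√51 = 0.140028
z-limits: 0.746406 ± 1.645·0.140028 = 0.746406 ± 0.230346 = [0.516060, 0.976752]
ρ-limits: (tanh 0.516060, tanh 0.976752) = (0.475, 0.752)

(0.475, 0.752)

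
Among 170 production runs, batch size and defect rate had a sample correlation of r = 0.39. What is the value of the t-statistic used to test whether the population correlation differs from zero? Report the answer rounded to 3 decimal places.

5.490

1 − r² = 1 − 0.1521 = 0.8479;  √(1−r²) = 0.920815
√(n−2) = √168 = 12.961481
t = r·√(n−2)/√(1−r²) = 0.39 · 12.961481 / 0.920815 = 5.490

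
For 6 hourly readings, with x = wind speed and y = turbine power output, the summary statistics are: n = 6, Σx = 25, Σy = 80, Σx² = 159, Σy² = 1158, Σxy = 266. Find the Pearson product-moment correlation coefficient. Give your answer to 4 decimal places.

Numerator: nΣxy − (Σx)(Σy) = 6·266 − (25)(80) = -404
Denominator: √[(nΣx²−(Σx)²)(nΣy²−(Σy)²)]
  nΣx²−(Σx)² = 6·159 − 625 = 329;  nΣy²−(Σy)² = 6·1158 − 6400 = 548
  √(329·548) = √180292 = 424.6081
r = -404 / 424.6081 = -0.9515

-0.9515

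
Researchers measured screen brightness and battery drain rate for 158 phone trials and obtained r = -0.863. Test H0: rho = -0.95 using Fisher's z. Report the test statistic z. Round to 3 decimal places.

z_r = atanh(-0.863) = -1.304981,  z_0 = atanh(-0.95) = -1.831781
SE = 1/√(n−3) = 1/√155 = 0.080322
z = (z_r − z_0)/SE = (-1.304981 − (-1.831781)) / 0.080322 = 0.526800 / 0.080322 = 6.559

6.559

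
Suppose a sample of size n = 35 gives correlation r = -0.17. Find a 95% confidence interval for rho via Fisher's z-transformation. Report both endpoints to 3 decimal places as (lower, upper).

z_r = atanh(-0.17) = -0.171667;  SE = 1/√(n−3) = 1/√32 = 0.176777
z-limits: -0.171667 ± 1.960·0.176777 = -0.171667 ± 0.346483 = [-0.518150, 0.174816]
ρ-limits: (tanh -0.518150, tanh 0.174816) = (-0.476, 0.173)

(-0.476, 0.173)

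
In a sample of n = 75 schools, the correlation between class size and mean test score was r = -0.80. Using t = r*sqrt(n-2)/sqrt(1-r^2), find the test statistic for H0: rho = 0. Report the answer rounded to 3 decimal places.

t = r·√(n−2) / √(1−r²) with r = -0.80, n = 75
  = -0.80·√73 / √(1 − 0.6400)
  = -0.80·8.544004 / 0.600000
  = -6.835203 / 0.600000 = -11.392

-11.392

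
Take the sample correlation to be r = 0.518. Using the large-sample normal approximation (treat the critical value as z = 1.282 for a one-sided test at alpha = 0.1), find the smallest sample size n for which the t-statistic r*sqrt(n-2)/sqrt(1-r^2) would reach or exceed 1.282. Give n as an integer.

7

Need r·√(n−2)/√(1−r²) ≥ 1.282
√(n−2) ≥ 1.282·√(1−0.268324) / 0.518 = 1.282·0.855381 / 0.518 = 2.1170
n−2 ≥ 4.4817  ⇒  n ≥ 6.4817
Smallest integer n = 7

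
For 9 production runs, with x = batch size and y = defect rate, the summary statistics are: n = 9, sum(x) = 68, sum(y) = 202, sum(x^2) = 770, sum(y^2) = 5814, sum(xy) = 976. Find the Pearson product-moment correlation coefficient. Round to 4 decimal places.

-0.9607

S_xy = nΣxy − ΣxΣy = 9·976 − 68·202 = 8784 − 13736 = -4952
S_xx = nΣx² − (Σx)² = 9·770 − 68² = 6930 − 4624 = 2306
S_yy = nΣy² − (Σy)² = 9·5814 − 202² = 52326 − 40804 = 11522
r = S_xy / √(S_xx·S_yy) = -4952 / √(2306·11522) = -4952 / √26569732 = -4952 / 5154.5836 = -0.9607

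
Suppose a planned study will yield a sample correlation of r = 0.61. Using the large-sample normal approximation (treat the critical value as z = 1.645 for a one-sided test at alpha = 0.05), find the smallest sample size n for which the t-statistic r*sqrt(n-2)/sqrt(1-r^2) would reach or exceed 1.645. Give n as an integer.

7

r√(n−2)/√(1−r²) ≥ 1.645  ⇔  n−2 ≥ (1.645)²·(1−r²)/r²
(1−r²)/r² = (1−0.3721)/0.3721 = 1.6874
n ≥ 2 + 2.706025·1.6874 = 2 + 4.5661 = 6.5661
⌈6.5661⌉ = 7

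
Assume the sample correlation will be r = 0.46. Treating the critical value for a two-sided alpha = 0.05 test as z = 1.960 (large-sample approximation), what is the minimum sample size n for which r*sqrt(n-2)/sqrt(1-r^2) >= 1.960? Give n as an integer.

Need r·√(n−2)/√(1−r²) ≥ 1.960
√(n−2) ≥ 1.960·√(1−0.2116) / 0.46 = 1.960·0.887919 / 0.46 = 3.7833
n−2 ≥ 14.3134  ⇒  n ≥ 16.3134
Smallest integer n = 17

17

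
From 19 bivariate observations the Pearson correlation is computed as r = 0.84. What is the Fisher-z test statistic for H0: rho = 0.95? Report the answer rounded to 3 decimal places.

Fisher z: atanh(0.84) = 1.221174, atanh(0.95) = 1.831781
z = (z_r − z_0)·√(n−3) = (1.221174 − 1.831781)·√16 = -0.610607 · 4.000000 = -2.442

-2.442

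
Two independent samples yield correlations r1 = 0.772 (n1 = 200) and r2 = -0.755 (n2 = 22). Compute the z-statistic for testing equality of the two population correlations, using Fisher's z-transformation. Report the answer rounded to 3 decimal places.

z1 = atanh(0.772) = 1.025259,  z2 = atanh(-0.755) = -0.984483
SE = √(1/(n1−3) + 1/(n2−3)) = √(1/197 + 1/19) = √(0.0050761 + 0.0526316) = √0.0577077 = 0.240224
z = (z1 − z2)/SE = (1.025259 − (-0.984483)) / 0.240224 = 2.009742 / 0.240224 = 8.366

8.366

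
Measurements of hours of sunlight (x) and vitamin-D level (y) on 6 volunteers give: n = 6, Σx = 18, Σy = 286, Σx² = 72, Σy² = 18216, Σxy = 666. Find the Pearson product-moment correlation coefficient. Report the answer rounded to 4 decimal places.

-0.6685

S_xy = nΣxy − ΣxΣy = 6·666 − 18·286 = 3996 − 5148 = -1152
S_xx = nΣx² − (Σx)² = 6·72 − 18² = 432 − 324 = 108
S_yy = nΣy² − (Σy)² = 6·18216 − 286² = 109296 − 81796 = 27500
r = S_xy / √(S_xx·S_yy) = -1152 / √(108·27500) = -1152 / √2970000 = -1152 / 1723.3688 = -0.6685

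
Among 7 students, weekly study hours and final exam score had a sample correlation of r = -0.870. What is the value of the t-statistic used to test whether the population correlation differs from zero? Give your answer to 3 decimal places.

t = r·√(n−2) / √(1−r²) with r = -0.870, n = 7
  = -0.870·√5 / √(1 − 0.756900)
  = -0.870·2.236068 / 0.493052
  = -1.945379 / 0.493052 = -3.946

-3.946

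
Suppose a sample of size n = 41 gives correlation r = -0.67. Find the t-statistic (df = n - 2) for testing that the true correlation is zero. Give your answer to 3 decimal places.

t = r·√(n−2) / √(1−r²) with r = -0.67, n = 41
  = -0.67·√39 / √(1 − 0.4489)
  = -0.67·6.244998 / 0.742361
  = -4.184149 / 0.742361 = -5.636

-5.636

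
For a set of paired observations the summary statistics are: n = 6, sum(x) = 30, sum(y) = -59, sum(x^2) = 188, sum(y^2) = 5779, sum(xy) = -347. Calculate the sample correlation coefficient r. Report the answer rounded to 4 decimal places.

Numerator: nΣxy − (Σx)(Σy) = 6·(-347) − (30)(-59) = -312
Denominator: √[(nΣx²−(Σx)²)(nΣy²−(Σy)²)]
  nΣx²−(Σx)² = 6·188 − 900 = 228;  nΣy²−(Σy)² = 6·5779 − 3481 = 31193
  √(228·31193) = √7112004 = 2666.8341
r = -312 / 2666.8341 = -0.1170

-0.1170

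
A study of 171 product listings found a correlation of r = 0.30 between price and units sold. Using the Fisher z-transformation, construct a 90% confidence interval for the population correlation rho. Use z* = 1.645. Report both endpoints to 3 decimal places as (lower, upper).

(0.181, 0.411)

z_r = atanh(0.30) = 0.309520;  SE = 1/√(n−3) = 1/√168 = 0.077152
z-limits: 0.309520 ± 1.645·0.077152 = 0.309520 ± 0.126915 = [0.182605, 0.436435]
ρ-limits: (tanh 0.182605, tanh 0.436435) = (0.181, 0.411)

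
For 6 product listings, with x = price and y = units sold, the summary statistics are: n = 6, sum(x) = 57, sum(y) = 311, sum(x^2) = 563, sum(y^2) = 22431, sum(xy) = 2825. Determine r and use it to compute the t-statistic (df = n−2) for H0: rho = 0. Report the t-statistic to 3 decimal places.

-0.751

S_xy = nΣxy − ΣxΣy = 6·2825 − 57·311 = 16950 − 17727 = -777
S_xx = nΣx² − (Σx)² = 6·563 − 57² = 3378 − 3249 = 129
S_yy = nΣy² − (Σy)² = 6·22431 − 311² = 134586 − 96721 = 37865
r = S_xy / √(S_xx·S_yy) = -777 / √(129·37865) = -777 / √4884585 = -777 / 2210.1097 = -0.3516
t = r·√(n−2)/√(1−r²) = -0.3516·√4 / √(1−0.123623) = -0.703200 / 0.936150 = -0.751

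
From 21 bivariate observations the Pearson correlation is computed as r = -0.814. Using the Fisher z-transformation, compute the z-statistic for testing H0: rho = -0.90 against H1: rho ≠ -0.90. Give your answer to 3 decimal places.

1.415

z_r = atanh(-0.814) = -1.138771,  z_0 = atanh(-0.90) = -1.472219
SE = 1/√(n−3) = 1/√18 = 0.235702
z = (z_r − z_0)/SE = (-1.138771 − (-1.472219)) / 0.235702 = 0.333448 / 0.235702 = 1.415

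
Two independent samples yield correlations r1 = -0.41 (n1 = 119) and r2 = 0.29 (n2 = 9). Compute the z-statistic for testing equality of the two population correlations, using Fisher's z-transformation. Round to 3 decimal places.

z1 = atanh(-0.41) = -0.435611,  z2 = atanh(0.29) = 0.298566
SE = √(1/(n1−3) + 1/(n2−3)) = √(1/116 + 1/6) = √(0.0086207 + 0.1666667) = √0.1752874 = 0.418673
z = (z1 − z2)/SE = (-0.435611 − 0.298566) / 0.418673 = -0.734177 / 0.418673 = -1.754

-1.754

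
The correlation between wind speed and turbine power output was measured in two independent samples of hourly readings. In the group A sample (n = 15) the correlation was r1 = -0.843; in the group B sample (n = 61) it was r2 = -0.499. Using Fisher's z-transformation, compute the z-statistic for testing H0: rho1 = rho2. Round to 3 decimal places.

-2.155

z1 = atanh(-0.843) = -1.231452,  z2 = atanh(-0.499) = -0.547974
SE = √(1/(n1−3) + 1/(n2−3)) = √(1/12 + 1/58) = √(0.0833333 + 0.0172414) = √0.1005747 = 0.317135
z = (z1 − z2)/SE = (-1.231452 − (-0.547974)) / 0.317135 = -0.683478 / 0.317135 = -2.155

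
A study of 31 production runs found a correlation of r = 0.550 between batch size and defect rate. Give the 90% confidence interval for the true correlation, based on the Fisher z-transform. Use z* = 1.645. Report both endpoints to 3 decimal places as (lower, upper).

z_r = atanh(0.550) = 0.618381;  SE = 1/√(n−3) = 1/√28 = 0.188982
z-limits: 0.618381 ± 1.645·0.188982 = 0.618381 ± 0.310875 = [0.307506, 0.929256]
ρ-limits: (tanh 0.307506, tanh 0.929256) = (0.298, 0.730)

(0.298, 0.730)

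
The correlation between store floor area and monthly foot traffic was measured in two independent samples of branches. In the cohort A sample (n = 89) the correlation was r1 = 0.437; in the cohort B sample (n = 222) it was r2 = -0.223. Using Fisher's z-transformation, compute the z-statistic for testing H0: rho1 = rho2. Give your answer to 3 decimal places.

z1 = atanh(0.437) = 0.468517,  z2 = atanh(-0.223) = -0.226811
SE = √(1/(n1−3) + 1/(n2−3)) = √(1/86 + 1/219) = √(0.0116279 + 0.0045662) = √0.0161941 = 0.127256
z = (z1 − z2)/SE = (0.468517 − (-0.226811)) / 0.127256 = 0.695328 / 0.127256 = 5.464

5.464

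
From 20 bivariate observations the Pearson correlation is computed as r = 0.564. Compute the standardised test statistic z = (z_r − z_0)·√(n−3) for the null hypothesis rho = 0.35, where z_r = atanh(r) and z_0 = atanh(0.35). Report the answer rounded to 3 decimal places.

1.127

Fisher z: atanh(0.564) = 0.638680, atanh(0.35) = 0.365444
z = (z_r − z_0)·√(n−3) = (0.638680 − 0.365444)·√17 = 0.273236 · 4.123106 = 1.127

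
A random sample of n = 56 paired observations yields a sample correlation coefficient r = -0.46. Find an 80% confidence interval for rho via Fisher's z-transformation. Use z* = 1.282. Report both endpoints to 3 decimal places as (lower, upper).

Fisher z: z_r = atanh(r) = ½·ln((1+(-0.46))/(1−(-0.46))) = -0.497311
SE(z) = 1/√(n−3) = 1/√53 = 0.137361
80% ⇒ z* = 1.282; margin = 1.282·0.137361 = 0.176097
CI on z-scale: (-0.673408, -0.321214)
Back-transform: tanh(-0.673408) = -0.587217, tanh(-0.321214) = -0.310604

(-0.587, -0.311)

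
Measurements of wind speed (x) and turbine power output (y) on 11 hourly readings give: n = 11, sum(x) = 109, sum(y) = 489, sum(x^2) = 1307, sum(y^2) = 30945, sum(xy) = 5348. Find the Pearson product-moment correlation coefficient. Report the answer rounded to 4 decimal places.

Numerator: nΣxy − (Σx)(Σy) = 11·5348 − (109)(489) = 5527
Denominator: √[(nΣx²−(Σx)²)(nΣy²−(Σy)²)]
  nΣx²−(Σx)² = 11·1307 − 11881 = 2496;  nΣy²−(Σy)² = 11·30945 − 239121 = 101274
  √(2496·101274) = √252779904 = 15899.0536
r = 5527 / 15899.0536 = 0.3476

0.3476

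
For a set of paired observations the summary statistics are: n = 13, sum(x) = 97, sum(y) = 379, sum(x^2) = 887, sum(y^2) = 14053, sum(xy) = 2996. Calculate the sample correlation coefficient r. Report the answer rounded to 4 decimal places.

Numerator: nΣxy − (Σx)(Σy) = 13·2996 − (97)(379) = 2185
Denominator: √[(nΣx²−(Σx)²)(nΣy²−(Σy)²)]
  nΣx²−(Σx)² = 13·887 − 9409 = 2122;  nΣy²−(Σy)² = 13·14053 − 143641 = 39048
  √(2122·39048) = √82859856 = 9102.7389
r = 2185 / 9102.7389 = 0.2400

0.2400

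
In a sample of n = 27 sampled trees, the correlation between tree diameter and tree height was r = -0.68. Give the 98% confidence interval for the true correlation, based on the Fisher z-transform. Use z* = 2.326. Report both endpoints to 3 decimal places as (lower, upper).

(-0.863, -0.340)

Fisher z: z_r = atanh(r) = ½·ln((1+(-0.68))/(1−(-0.68))) = -0.829114
SE(z) = 1/√(n−3) = 1/√24 = 0.204124
98% ⇒ z* = 2.326; margin = 2.326·0.204124 = 0.474792
CI on z-scale: (-1.303906, -0.354322)
Back-transform: tanh(-1.303906) = -0.862725, tanh(-0.354322) = -0.340203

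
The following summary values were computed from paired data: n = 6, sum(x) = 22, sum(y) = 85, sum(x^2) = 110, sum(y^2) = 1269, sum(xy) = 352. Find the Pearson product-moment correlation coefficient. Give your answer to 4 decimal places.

S_xy = nΣxy − ΣxΣy = 6·352 − 22·85 = 2112 − 1870 = 242
S_xx = nΣx² − (Σx)² = 6·110 − 22² = 660 − 484 = 176
S_yy = nΣy² − (Σy)² = 6·1269 − 85² = 7614 − 7225 = 389
r = S_xy / √(S_xx·S_yy) = 242 / √(176·389) = 242 / √68464 = 242 / 261.6563 = 0.9249

0.9249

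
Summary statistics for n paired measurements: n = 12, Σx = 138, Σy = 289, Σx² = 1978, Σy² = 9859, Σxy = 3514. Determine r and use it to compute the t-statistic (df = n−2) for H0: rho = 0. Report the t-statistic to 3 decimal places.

S_xy = nΣxy − ΣxΣy = 12·3514 − 138·289 = 42168 − 39882 = 2286
S_xx = nΣx² − (Σx)² = 12·1978 − 138² = 23736 − 19044 = 4692
S_yy = nΣy² − (Σy)² = 12·9859 − 289² = 118308 − 83521 = 34787
r = S_xy / √(S_xx·S_yy) = 2286 / √(4692·34787) = 2286 / √163220604 = 2286 / 12775.7819 = 0.1789
t = r·√(n−2)/√(1−r²) = 0.1789·√10 / √(1−0.032005) = 0.565731 / 0.983867 = 0.575

0.575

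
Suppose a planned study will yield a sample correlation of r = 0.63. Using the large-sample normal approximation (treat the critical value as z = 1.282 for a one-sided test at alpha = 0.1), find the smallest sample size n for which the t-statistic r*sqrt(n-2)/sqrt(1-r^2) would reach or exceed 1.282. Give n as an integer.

r√(n−2)/√(1−r²) ≥ 1.282  ⇔  n−2 ≥ (1.282)²·(1−r²)/r²
(1−r²)/r² = (1−0.3969)/0.3969 = 1.5195
n ≥ 2 + 1.643524·1.5195 = 2 + 2.4973 = 4.4973
⌈4.4973⌉ = 5

5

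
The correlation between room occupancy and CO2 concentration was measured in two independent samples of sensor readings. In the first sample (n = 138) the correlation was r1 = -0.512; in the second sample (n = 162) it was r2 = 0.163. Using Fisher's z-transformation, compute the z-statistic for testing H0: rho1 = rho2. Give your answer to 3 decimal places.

z1 = atanh(-0.512) = -0.565437,  z2 = atanh(0.163) = 0.164467
SE = √(1/(n1−3) + 1/(n2−3)) = √(1/135 + 1/159) = √(0.0074074 + 0.0062893) = √0.0136967 = 0.117033
z = (z1 − z2)/SE = (-0.565437 − 0.164467) / 0.117033 = -0.729904 / 0.117033 = -6.237

-6.237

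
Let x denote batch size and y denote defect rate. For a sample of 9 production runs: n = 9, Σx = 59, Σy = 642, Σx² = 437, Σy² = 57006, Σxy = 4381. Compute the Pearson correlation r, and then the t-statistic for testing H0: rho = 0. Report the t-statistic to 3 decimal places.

0.624

Numerator: nΣxy − (Σx)(Σy) = 9·4381 − (59)(642) = 1551
Denominator: √[(nΣx²−(Σx)²)(nΣy²−(Σy)²)]
  nΣx²−(Σx)² = 9·437 − 3481 = 452;  nΣy²−(Σy)² = 9·57006 − 412164 = 100890
  √(452·100890) = √45602280 = 6752.9460
r = 1551 / 6752.9460 = 0.2297
t = r·√(n−2)/√(1−r²) = 0.2297·√7 / √(1−0.052762) = 0.607729 / 0.973262 = 0.624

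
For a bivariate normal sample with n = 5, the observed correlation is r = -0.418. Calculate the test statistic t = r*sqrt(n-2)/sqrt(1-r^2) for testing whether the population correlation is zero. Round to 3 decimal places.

t = r·√(n−2) / √(1−r²) with r = -0.418, n = 5
  = -0.418·√3 / √(1 − 0.174724)
  = -0.418·1.732051 / 0.908447
  = -0.723997 / 0.908447 = -0.797

-0.797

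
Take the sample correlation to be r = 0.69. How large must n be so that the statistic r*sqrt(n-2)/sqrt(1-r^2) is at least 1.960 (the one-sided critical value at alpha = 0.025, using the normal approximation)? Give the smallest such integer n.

Need r·√(n−2)/√(1−r²) ≥ 1.960
√(n−2) ≥ 1.960·√(1−0.4761) / 0.69 = 1.960·0.723809 / 0.69 = 2.0560
n−2 ≥ 4.2271  ⇒  n ≥ 6.2271
Smallest integer n = 7

7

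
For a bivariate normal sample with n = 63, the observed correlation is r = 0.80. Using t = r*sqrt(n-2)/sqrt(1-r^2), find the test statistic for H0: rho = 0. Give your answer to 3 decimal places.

10.414

t = r·√(n−2) / √(1−r²) with r = 0.80, n = 63
  = 0.80·√61 / √(1 − 0.6400)
  = 0.80·7.810250 / 0.600000
  = 6.248200 / 0.600000 = 10.414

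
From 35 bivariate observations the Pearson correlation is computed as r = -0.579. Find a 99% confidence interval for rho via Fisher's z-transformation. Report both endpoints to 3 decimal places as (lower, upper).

z_r = atanh(-0.579) = -0.660957;  SE = 1/√(n−3) = 1/√32 = 0.176777
z-limits: -0.660957 ± 2.576·0.176777 = -0.660957 ± 0.455378 = [-1.116335, -0.205579]
ρ-limits: (tanh -1.116335, tanh -0.205579) = (-0.806, -0.203)

(-0.806, -0.203)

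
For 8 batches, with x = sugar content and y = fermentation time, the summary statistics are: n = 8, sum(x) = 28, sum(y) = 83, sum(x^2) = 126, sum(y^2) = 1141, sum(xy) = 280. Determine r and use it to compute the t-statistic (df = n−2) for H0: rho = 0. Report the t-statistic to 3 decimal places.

-0.293

Numerator: nΣxy − (Σx)(Σy) = 8·280 − (28)(83) = -84
Denominator: √[(nΣx²−(Σx)²)(nΣy²−(Σy)²)]
  nΣx²−(Σx)² = 8·126 − 784 = 224;  nΣy²−(Σy)² = 8·1141 − 6889 = 2239
  √(224·2239) = √501536 = 708.1921
r = -84 / 708.1921 = -0.1186
t = r·√(n−2)/√(1−r²) = -0.1186·√6 / √(1−0.014066) = -0.290509 / 0.992942 = -0.293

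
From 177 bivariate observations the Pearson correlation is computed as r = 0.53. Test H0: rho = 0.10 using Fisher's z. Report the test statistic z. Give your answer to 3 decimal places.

6.461

Fisher z: atanh(0.53) = 0.590145, atanh(0.10) = 0.100335
z = (z_r − z_0)·√(n−3) = (0.590145 − 0.100335)·√174 = 0.489810 · 13.190906 = 6.461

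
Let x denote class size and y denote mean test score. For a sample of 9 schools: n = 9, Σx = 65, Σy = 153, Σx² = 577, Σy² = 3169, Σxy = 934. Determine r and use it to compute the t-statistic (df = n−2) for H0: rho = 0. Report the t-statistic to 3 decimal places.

S_xy = nΣxy − ΣxΣy = 9·934 − 65·153 = 8406 − 9945 = -1539
S_xx = nΣx² − (Σx)² = 9·577 − 65² = 5193 − 4225 = 968
S_yy = nΣy² − (Σy)² = 9·3169 − 153² = 28521 − 23409 = 5112
r = S_xy / √(S_xx·S_yy) = -1539 / √(968·5112) = -1539 / √4948416 = -1539 / 2224.5035 = -0.6918
t = r·√(n−2)/√(1−r²) = -0.6918·√7 / √(1−0.478587) = -1.830331 / 0.722089 = -2.535

-2.535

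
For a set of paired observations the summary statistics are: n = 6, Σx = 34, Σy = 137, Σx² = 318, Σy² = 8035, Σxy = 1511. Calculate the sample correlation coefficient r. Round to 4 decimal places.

S_xy = nΣxy − ΣxΣy = 6·1511 − 34·137 = 9066 − 4658 = 4408
S_xx = nΣx² − (Σx)² = 6·318 − 34² = 1908 − 1156 = 752
S_yy = nΣy² − (Σy)² = 6·8035 − 137² = 48210 − 18769 = 29441
r = S_xy / √(S_xx·S_yy) = 4408 / √(752·29441) = 4408 / √22139632 = 4408 / 4705.2770 = 0.9368

0.9368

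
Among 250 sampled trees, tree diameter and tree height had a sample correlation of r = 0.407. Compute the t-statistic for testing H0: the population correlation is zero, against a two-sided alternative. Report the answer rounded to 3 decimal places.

t = r·√(n−2) / √(1−r²) with r = 0.407, n = 250
  = 0.407·√248 / √(1 − 0.165649)
  = 0.407·15.748016 / 0.913428
  = 6.409443 / 0.913428 = 7.017

7.017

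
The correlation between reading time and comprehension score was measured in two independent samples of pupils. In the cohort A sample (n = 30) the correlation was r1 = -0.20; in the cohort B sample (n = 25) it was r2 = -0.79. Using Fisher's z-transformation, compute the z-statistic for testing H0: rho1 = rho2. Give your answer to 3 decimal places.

3.025

Fisher z-transforms: z1 = atanh(-0.20) = -0.202733, z2 = atanh(-0.79) = -1.071432; difference d = 0.868699
Var(d) = 1/27 + 1/22 = 0.0370370 + 0.0454545 = 0.0824915
z = d/√Var(d) = 0.868699 / √0.0824915 = 0.868699 / 0.287213 = 3.025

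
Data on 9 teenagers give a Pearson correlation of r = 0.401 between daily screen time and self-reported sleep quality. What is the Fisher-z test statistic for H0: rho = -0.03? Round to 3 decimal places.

z_r = atanh(0.401) = 0.424840,  z_0 = atanh(-0.03) = -0.030009
SE = 1/√(n−3) = 1/√6 = 0.408248
z = (z_r − z_0)/SE = (0.424840 − (-0.030009)) / 0.408248 = 0.454849 / 0.408248 = 1.114

1.114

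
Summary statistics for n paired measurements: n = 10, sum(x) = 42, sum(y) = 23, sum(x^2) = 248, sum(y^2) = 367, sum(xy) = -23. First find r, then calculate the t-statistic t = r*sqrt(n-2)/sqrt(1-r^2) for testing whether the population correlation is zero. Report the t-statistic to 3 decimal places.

S_xy = nΣxy − ΣxΣy = 10·(-23) − 42·23 = -230 − 966 = -1196
S_xx = nΣx² − (Σx)² = 10·248 − 42² = 2480 − 1764 = 716
S_yy = nΣy² − (Σy)² = 10·367 − 23² = 3670 − 529 = 3141
r = S_xy / √(S_xx·S_yy) = -1196 / √(716·3141) = -1196 / √2248956 = -1196 / 1499.6520 = -0.7975
t = r·√(n−2)/√(1−r²) = -0.7975·√8 / √(1−0.636006) = -2.255671 / 0.603319 = -3.739

-3.739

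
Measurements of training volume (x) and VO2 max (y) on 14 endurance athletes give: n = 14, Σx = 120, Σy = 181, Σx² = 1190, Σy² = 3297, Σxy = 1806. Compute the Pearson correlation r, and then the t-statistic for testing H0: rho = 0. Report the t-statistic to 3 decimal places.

2.945

S_xy = nΣxy − ΣxΣy = 14·1806 − 120·181 = 25284 − 21720 = 3564
S_xx = nΣx² − (Σx)² = 14·1190 − 120² = 16660 − 14400 = 2260
S_yy = nΣy² − (Σy)² = 14·3297 − 181² = 46158 − 32761 = 13397
r = S_xy / √(S_xx·S_yy) = 3564 / √(2260·13397) = 3564 / √30277220 = 3564 / 5502.4740 = 0.6477
t = r·√(n−2)/√(1−r²) = 0.6477·√12 / √(1−0.419515) = 2.243699 / 0.761896 = 2.945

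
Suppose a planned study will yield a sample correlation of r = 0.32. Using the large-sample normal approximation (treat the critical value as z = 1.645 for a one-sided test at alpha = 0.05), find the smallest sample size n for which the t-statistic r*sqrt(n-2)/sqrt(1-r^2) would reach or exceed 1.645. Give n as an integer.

Need r·√(n−2)/√(1−r²) ≥ 1.645
√(n−2) ≥ 1.645·√(1−0.1024) / 0.32 = 1.645·0.947418 / 0.32 = 4.8703
n−2 ≥ 23.7198  ⇒  n ≥ 25.7198
Smallest integer n = 26

26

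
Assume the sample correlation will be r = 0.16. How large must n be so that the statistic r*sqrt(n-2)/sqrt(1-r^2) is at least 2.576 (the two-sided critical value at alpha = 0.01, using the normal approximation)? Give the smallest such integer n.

255

r√(n−2)/√(1−r²) ≥ 2.576  ⇔  n−2 ≥ (2.576)²·(1−r²)/r²
(1−r²)/r² = (1−0.0256)/0.0256 = 38.0625
n ≥ 2 + 6.635776·38.0625 = 2 + 252.5742 = 254.5742
⌈254.5742⌉ = 255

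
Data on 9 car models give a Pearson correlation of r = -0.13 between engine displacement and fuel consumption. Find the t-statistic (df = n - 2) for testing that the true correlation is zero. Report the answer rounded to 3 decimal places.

t = r·√(n−2) / √(1−r²) with r = -0.13, n = 9
  = -0.13·√7 / √(1 − 0.0169)
  = -0.13·2.645751 / 0.991514
  = -0.343948 / 0.991514 = -0.347

-0.347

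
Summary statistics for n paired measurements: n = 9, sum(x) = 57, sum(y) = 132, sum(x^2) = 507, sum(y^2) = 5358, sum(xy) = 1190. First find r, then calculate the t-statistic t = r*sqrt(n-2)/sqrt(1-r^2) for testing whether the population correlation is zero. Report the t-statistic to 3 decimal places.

1.531

S_xy = nΣxy − ΣxΣy = 9·1190 − 57·132 = 10710 − 7524 = 3186
S_xx = nΣx² − (Σx)² = 9·507 − 57² = 4563 − 3249 = 1314
S_yy = nΣy² − (Σy)² = 9·5358 − 132² = 48222 − 17424 = 30798
r = S_xy / √(S_xx·S_yy) = 3186 / √(1314·30798) = 3186 / √40468572 = 3186 / 6361.4913 = 0.5008
t = r·√(n−2)/√(1−r²) = 0.5008·√7 / √(1−0.250801) = 1.324992 / 0.865563 = 1.531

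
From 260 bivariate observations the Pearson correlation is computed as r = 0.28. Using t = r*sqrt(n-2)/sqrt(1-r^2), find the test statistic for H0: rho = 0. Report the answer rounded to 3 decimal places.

4.685

1 − r² = 1 − 0.0784 = 0.9216;  √(1−r²) = 0.960000
√(n−2) = √258 = 16.062378
t = r·√(n−2)/√(1−r²) = 0.28 · 16.062378 / 0.960000 = 4.685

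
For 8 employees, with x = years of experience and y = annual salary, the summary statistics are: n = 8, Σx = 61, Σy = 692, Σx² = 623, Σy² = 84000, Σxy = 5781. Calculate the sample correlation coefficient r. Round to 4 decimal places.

0.2584

S_xy = nΣxy − ΣxΣy = 8·5781 − 61·692 = 46248 − 42212 = 4036
S_xx = nΣx² − (Σx)² = 8·623 − 61² = 4984 − 3721 = 1263
S_yy = nΣy² − (Σy)² = 8·84000 − 692² = 672000 − 478864 = 193136
r = S_xy / √(S_xx·S_yy) = 4036 / √(1263·193136) = 4036 / √243930768 = 4036 / 15618.2831 = 0.2584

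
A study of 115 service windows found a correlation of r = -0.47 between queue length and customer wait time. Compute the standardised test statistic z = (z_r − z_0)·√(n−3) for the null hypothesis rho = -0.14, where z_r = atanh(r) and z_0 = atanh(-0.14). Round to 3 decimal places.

Fisher z: atanh(-0.47) = -0.510070, atanh(-0.14) = -0.140926
z = (z_r − z_0)·√(n−3) = (-0.510070 − (-0.140926))·√112 = -0.369144 · 10.583005 = -3.907

-3.907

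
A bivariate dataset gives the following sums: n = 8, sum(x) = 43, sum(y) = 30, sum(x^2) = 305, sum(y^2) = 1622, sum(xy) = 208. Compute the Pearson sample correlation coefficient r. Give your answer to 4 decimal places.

0.1400

S_xy = nΣxy − ΣxΣy = 8·208 − 43·30 = 1664 − 1290 = 374
S_xx = nΣx² − (Σx)² = 8·305 − 43² = 2440 − 1849 = 591
S_yy = nΣy² − (Σy)² = 8·1622 − 30² = 12976 − 900 = 12076
r = S_xy / √(S_xx·S_yy) = 374 / √(591·12076) = 374 / √7136916 = 374 / 2671.5007 = 0.1400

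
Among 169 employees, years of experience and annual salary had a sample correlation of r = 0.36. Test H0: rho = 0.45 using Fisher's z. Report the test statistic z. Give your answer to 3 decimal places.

-1.389

z_r = atanh(0.36) = 0.376886,  z_0 = atanh(0.45) = 0.484700
SE = 1/√(n−3) = 1/√166 = 0.077615
z = (z_r − z_0)/SE = (0.376886 − 0.484700) / 0.077615 = -0.107814 / 0.077615 = -1.389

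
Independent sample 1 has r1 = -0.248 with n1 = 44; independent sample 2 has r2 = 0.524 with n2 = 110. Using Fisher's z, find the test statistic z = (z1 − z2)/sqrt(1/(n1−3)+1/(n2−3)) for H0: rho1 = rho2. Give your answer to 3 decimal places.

Fisher z-transforms: z1 = atanh(-0.248) = -0.253281, z2 = atanh(0.524) = 0.581838; difference d = -0.835119
Var(d) = 1/41 + 1/107 = 0.0243902 + 0.0093458 = 0.0337360
z = d/√Var(d) = -0.835119 / √0.0337360 = -0.835119 / 0.183674 = -4.547

-4.547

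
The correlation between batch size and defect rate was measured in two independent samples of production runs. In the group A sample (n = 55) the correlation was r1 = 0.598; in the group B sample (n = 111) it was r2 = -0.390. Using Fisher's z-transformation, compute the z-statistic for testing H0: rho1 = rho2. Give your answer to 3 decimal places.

6.528

z1 = atanh(0.598) = 0.690028,  z2 = atanh(-0.390) = -0.411800
SE = √(1/(n1−3) + 1/(n2−3)) = √(1/52 + 1/108) = √(0.0192308 + 0.0092593) = √0.0284901 = 0.168790
z = (z1 − z2)/SE = (0.690028 − (-0.411800)) / 0.168790 = 1.101828 / 0.168790 = 6.528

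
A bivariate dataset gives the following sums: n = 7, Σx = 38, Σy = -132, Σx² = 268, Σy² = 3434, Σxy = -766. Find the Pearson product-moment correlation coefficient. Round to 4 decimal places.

Numerator: nΣxy − (Σx)(Σy) = 7·(-766) − (38)(-132) = -346
Denominator: √[(nΣx²−(Σx)²)(nΣy²−(Σy)²)]
  nΣx²−(Σx)² = 7·268 − 1444 = 432;  nΣy²−(Σy)² = 7·3434 − 17424 = 6614
  √(432·6614) = √2857248 = 1690.3396
r = -346 / 1690.3396 = -0.2047

-0.2047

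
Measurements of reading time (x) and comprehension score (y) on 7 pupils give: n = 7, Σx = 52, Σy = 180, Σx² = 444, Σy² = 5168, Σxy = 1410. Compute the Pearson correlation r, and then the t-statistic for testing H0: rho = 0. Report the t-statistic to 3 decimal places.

1.014

S_xy = nΣxy − ΣxΣy = 7·1410 − 52·180 = 9870 − 9360 = 510
S_xx = nΣx² − (Σx)² = 7·444 − 52² = 3108 − 2704 = 404
S_yy = nΣy² − (Σy)² = 7·5168 − 180² = 36176 − 32400 = 3776
r = S_xy / √(S_xx·S_yy) = 510 / √(404·3776) = 510 / √1525504 = 510 / 1235.1130 = 0.4129
t = r·√(n−2)/√(1−r²) = 0.4129·√5 / √(1−0.170486) = 0.923272 / 0.910777 = 1.014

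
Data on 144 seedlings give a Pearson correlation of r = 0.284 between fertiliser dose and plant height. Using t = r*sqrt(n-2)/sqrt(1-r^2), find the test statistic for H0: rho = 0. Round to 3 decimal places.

3.530

1 − r² = 1 − 0.080656 = 0.919344;  √(1−r²) = 0.958824
√(n−2) = √142 = 11.916375
t = r·√(n−2)/√(1−r²) = 0.284 · 11.916375 / 0.958824 = 3.530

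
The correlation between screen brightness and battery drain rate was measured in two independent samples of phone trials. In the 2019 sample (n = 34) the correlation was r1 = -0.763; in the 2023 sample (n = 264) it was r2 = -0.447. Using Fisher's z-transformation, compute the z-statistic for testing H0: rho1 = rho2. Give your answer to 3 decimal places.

-2.750

z1 = atanh(-0.763) = -1.003356,  z2 = atanh(-0.447) = -0.480945
SE = √(1/(n1−3) + 1/(n2−3)) = √(1/31 + 1/261) = √(0.0322581 + 0.0038314) = √0.0360895 = 0.189972
z = (z1 − z2)/SE = (-1.003356 − (-0.480945)) / 0.189972 = -0.522411 / 0.189972 = -2.750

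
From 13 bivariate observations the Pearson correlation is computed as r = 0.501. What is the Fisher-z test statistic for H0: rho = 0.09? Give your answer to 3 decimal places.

1.456

z_r = atanh(0.501) = 0.550640,  z_0 = atanh(0.09) = 0.090244
SE = 1/√(n−3) = 1/√10 = 0.316228
z = (z_r − z_0)/SE = (0.550640 − 0.090244) / 0.316228 = 0.460396 / 0.316228 = 1.456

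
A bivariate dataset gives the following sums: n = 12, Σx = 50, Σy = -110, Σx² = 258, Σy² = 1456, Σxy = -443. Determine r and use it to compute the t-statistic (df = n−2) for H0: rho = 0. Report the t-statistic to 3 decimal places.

0.327

S_xy = nΣxy − ΣxΣy = 12·(-443) − 50·(-110) = -5316 − (-5500) = 184
S_xx = nΣx² − (Σx)² = 12·258 − 50² = 3096 − 2500 = 596
S_yy = nΣy² − (Σy)² = 12·1456 − (-110)² = 17472 − 12100 = 5372
r = S_xy / √(S_xx·S_yy) = 184 / √(596·5372) = 184 / √3201712 = 184 / 1789.3328 = 0.1028
t = r·√(n−2)/√(1−r²) = 0.1028·√10 / √(1−0.010568) = 0.325082 / 0.994702 = 0.327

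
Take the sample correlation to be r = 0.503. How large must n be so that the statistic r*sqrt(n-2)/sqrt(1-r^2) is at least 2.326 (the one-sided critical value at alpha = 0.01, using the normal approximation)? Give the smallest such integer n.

Need r·√(n−2)/√(1−r²) ≥ 2.326
√(n−2) ≥ 2.326·√(1−0.253009) / 0.503 = 2.326·0.864286 / 0.503 = 3.9967
n−2 ≥ 15.9736  ⇒  n ≥ 17.9736
Smallest integer n = 18

18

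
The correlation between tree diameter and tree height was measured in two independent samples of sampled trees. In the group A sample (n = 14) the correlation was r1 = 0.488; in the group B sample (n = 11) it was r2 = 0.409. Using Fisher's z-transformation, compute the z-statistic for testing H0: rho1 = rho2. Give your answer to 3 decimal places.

0.213

Fisher z-transforms: z1 = atanh(0.488) = 0.533432, z2 = atanh(0.409) = 0.434410; difference d = 0.099022
Var(d) = 1/11 + 1/8 = 0.0909091 + 0.1250000 = 0.2159091
z = d/√Var(d) = 0.099022 / √0.2159091 = 0.099022 / 0.464660 = 0.213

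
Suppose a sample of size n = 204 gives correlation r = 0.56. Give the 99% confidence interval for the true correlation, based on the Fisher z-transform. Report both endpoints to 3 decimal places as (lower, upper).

Fisher z: z_r = atanh(r) = ½·ln((1+0.56)/(1−0.56)) = 0.632833
SE(z) = 1/√(n−3) = 1/√201 = 0.070535
99% ⇒ z* = 2.576; margin = 2.576·0.070535 = 0.181698
CI on z-scale: (0.451135, 0.814531)
Back-transform: tanh(0.451135) = 0.422832, tanh(0.814531) = 0.672082

(0.423, 0.672)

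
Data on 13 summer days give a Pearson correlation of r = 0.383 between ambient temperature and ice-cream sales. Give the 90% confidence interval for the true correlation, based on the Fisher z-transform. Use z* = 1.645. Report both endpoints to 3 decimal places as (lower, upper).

(-0.116, 0.728)

Fisher z: z_r = atanh(r) = ½·ln((1+0.383)/(1−0.383)) = 0.403571
SE(z) = 1/√(n−3) = 1/√10 = 0.316228
90% ⇒ z* = 1.645; margin = 1.645·0.316228 = 0.520195
CI on z-scale: (-0.116624, 0.923766)
Back-transform: tanh(-0.116624) = -0.116098, tanh(0.923766) = 0.727674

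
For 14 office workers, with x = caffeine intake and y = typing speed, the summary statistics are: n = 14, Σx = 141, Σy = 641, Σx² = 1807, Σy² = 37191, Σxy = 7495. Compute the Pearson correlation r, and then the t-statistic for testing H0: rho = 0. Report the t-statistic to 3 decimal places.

S_xy = nΣxy − ΣxΣy = 14·7495 − 141·641 = 104930 − 90381 = 14549
S_xx = nΣx² − (Σx)² = 14·1807 − 141² = 25298 − 19881 = 5417
S_yy = nΣy² − (Σy)² = 14·37191 − 641² = 520674 − 410881 = 109793
r = S_xy / √(S_xx·S_yy) = 14549 / √(5417·109793) = 14549 / √594748681 = 14549 / 24387.4698 = 0.5966
t = r·√(n−2)/√(1−r²) = 0.5966·√12 / √(1−0.355932) = 2.066683 / 0.802538 = 2.575

2.575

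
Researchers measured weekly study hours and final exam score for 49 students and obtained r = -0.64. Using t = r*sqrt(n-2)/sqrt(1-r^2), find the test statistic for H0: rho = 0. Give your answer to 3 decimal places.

-5.710

t = r·√(n−2) / √(1−r²) with r = -0.64, n = 49
  = -0.64·√47 / √(1 − 0.4096)
  = -0.64·6.855655 / 0.768375
  = -4.387619 / 0.768375 = -5.710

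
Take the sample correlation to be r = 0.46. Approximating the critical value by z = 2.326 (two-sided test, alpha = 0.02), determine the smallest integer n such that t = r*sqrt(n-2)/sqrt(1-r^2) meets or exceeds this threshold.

23

r√(n−2)/√(1−r²) ≥ 2.326  ⇔  n−2 ≥ (2.326)²·(1−r²)/r²
(1−r²)/r² = (1−0.2116)/0.2116 = 3.7259
n ≥ 2 + 5.410276·3.7259 = 2 + 20.1581 = 22.1581
⌈22.1581⌉ = 23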